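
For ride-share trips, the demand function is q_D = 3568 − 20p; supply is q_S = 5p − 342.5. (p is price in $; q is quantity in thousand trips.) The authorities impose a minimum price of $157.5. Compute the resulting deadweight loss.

$58.32 thousand

In inverse form: demand p = 178.4 − 0.05q, supply p = 68.5 + 0.2q.
Competitive equilibrium: 178.4 − 0.05q = 68.5 + 0.2q → q* = 439.6, p* = 156.42.
At the floor p = 157.5, quantity demanded = (178.4 − 157.5)/0.05 = 418.
Sellers' marginal cost at q' = 418: 68.5 + 0.2·418 = 152.1.
Δq = 439.6 − 418 = 21.6; wedge = 157.5 − 152.1 = 5.4.
Welfare loss = ½ × 21.6 × 5.4 = $58.32 thousand.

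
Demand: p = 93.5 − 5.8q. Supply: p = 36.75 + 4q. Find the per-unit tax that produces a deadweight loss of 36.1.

26.6

Competitive equilibrium: 93.5 − 5.8q = 36.75 + 4q → q* = 5.7908, p* = 59.9133.
A tax t gives Δq = t/9.8 and wedge t, so DWL = t²/19.6.
t²/19.6 = 36.1 → t² = 707.56 → t = 26.6.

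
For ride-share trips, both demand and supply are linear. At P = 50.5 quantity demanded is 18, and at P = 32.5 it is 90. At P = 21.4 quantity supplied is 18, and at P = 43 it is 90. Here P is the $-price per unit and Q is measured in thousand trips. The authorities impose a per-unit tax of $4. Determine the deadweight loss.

$14.55 thousand

Demand slope = (32.5 − 50.5)/(90 − 18) = −0.25, so P = 55 − 0.25Q.
Supply slope = (43 − 21.4)/(90 − 18) = 0.3, so P = 16 + 0.3Q.
Competitive equilibrium: 55 − 0.25Q = 16 + 0.3Q → Q* = 70.9091, P* = 37.2727.
With the tax, the buyer price exceeds the seller price by 4: (55 − 0.25Q) − (16 + 0.3Q) = 4 → Q' = 63.6364.
ΔQ = 70.9091 − 63.6364 = 7.2727; the wedge equals the tax, 4.
Deadweight loss = ½ × 7.2727 × 4 = $14.55 thousand.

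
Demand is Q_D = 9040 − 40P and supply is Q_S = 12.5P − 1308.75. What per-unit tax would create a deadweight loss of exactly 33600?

In inverse form: demand P = 226 − 0.025Q, supply P = 104.7 + 0.08Q.
Competitive equilibrium: 226 − 0.025Q = 104.7 + 0.08Q → Q* = 1155.2381, P* = 197.119.
A tax t gives ΔQ = t/0.105 and wedge t, so DWL = t²/0.21.
t²/0.21 = 33600 → t² = 7056 → t = 84.

84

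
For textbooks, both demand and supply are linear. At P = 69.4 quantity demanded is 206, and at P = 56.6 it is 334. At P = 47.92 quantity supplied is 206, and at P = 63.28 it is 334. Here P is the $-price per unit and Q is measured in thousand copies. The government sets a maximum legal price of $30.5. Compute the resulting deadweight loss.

$6484.86 thousand

Demand slope = (56.6 − 69.4)/(334 − 206) = −0.1, so P = 90 − 0.1Q.
Supply slope = (63.28 − 47.92)/(334 − 206) = 0.12, so P = 23.2 + 0.12Q.
Competitive equilibrium: 90 − 0.1Q = 23.2 + 0.12Q → Q* = 303.63636, P* = 59.63636.
At the ceiling P = 30.5, quantity supplied = (30.5 − 23.2)/0.12 = 60.83333.
Willingness to pay at Q' = 60.83333: 90 − 0.1·60.83333 = 83.91667.
ΔQ = 303.63636 − 60.83333 = 242.80303; wedge = 83.91667 − 30.5 = 53.41667.
Welfare loss = ½ × 242.80303 × 53.41667 = $6484.86 thousand.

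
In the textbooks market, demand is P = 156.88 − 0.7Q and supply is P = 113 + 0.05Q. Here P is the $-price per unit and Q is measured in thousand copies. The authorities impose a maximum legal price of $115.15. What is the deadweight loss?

Competitive equilibrium: 156.88 − 0.7Q = 113 + 0.05Q → Q* = 58.5067, P* = 115.9253.
At the ceiling P = 115.15, quantity supplied = (115.15 − 113)/0.05 = 43.
Willingness to pay at Q' = 43: 156.88 − 0.7·43 = 126.78.
ΔQ = 58.5067 − 43 = 15.5067; wedge = 126.78 − 115.15 = 11.63.
Deadweight loss = ½ × 15.5067 × 11.63 = $90.17 thousand.

$90.17 thousand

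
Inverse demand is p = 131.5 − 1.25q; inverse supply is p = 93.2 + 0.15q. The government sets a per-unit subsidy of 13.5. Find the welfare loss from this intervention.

Competitive equilibrium: 131.5 − 1.25q = 93.2 + 0.15q → q* = 27.3571, p* = 97.3036.
The subsidy lowers effective supply by 13.5: p = 79.7 + 0.15q.
New quantity: 131.5 − 1.25q = 79.7 + 0.15q → q' = 37.
Overproduction Δq = 37 − 27.3571 = 9.6429; wedge = subsidy = 13.5.
DWL = ½ × 9.6429 × 13.5 = 65.09.

65.09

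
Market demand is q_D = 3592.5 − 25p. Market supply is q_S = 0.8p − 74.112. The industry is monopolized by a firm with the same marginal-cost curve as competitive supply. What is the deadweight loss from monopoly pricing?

0.91

In inverse form: demand p = 143.7 − 0.04q, supply p = 92.64 + 1.25q.
Competitive equilibrium: 143.7 − 0.04q = 92.64 + 1.25q → q* = 39.5814, p* = 142.1167.
Marginal revenue: MR = 143.7 − 0.08q. Set MR = MC: 143.7 − 0.08q = 92.64 + 1.25q → q_m = 38.391.
Price p_m = 143.7 − 0.04·38.391 = 142.1644; MC(q_m) = 92.64 + 1.25·38.391 = 140.6288.
Competitive q* = 39.5814, so Δq = 1.1904; wedge = 142.1644 − 140.6288 = 1.5356.
Deadweight loss = ½ × 1.1904 × 1.5356 = 0.91.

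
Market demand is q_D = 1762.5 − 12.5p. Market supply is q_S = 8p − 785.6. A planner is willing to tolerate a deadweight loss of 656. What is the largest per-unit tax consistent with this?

In inverse form: demand p = 141 − 0.08q, supply p = 98.2 + 0.125q.
Competitive equilibrium: 141 − 0.08q = 98.2 + 0.125q → q* = 208.7805, p* = 124.2976.
A tax t gives Δq = t/0.205 and wedge t, so DWL = t²/0.41.
t²/0.41 = 656 → t² = 268.96 → t = 16.4.

16.4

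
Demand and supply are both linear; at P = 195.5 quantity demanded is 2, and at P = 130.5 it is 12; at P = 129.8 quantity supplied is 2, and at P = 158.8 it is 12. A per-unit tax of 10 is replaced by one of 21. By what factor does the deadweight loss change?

Demand slope = (130.5 − 195.5)/(12 − 2) = −6.5, so P = 208.5 − 6.5Q.
Supply slope = (158.8 − 129.8)/(12 − 2) = 2.9, so P = 124 + 2.9Q.
Competitive equilibrium: 208.5 − 6.5Q = 124 + 2.9Q → Q* = 8.9894, P* = 150.0691.
For a per-unit tax t: ΔQ = t/9.4, so DWL = ½·t·(t/9.4) = t²/18.8.
At t = 10: DWL = 5.319. At t = 21: DWL = 23.457.
Ratio = (21/10)² = 4.41.

4.41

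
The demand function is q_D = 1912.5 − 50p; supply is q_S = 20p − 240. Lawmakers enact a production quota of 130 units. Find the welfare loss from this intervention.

2100.875

In inverse form: demand p = 38.25 − 0.02q, supply p = 12 + 0.05q.
Competitive equilibrium: 38.25 − 0.02q = 12 + 0.05q → q* = 375, p* = 30.75.
At q = 130: demand price = 38.25 − 0.02·130 = 35.65; supply price = 12 + 0.05·130 = 18.5.
Δq = 375 − 130 = 245; wedge = 35.65 − 18.5 = 17.15.
DWL = ½ × 245 × 17.15 = 2100.875.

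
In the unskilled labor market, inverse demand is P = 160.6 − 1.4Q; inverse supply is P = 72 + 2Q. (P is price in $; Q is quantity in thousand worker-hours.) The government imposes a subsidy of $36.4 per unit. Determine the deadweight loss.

Competitive equilibrium: 160.6 − 1.4Q = 72 + 2Q → Q* = 26.0588, P* = 124.1176.
The subsidy lowers effective supply by 36.4: P = 35.6 + 2Q.
New quantity: 160.6 − 1.4Q = 35.6 + 2Q → Q' = 36.7647.
Overproduction ΔQ = 36.7647 − 26.0588 = 10.7059; wedge = subsidy = 36.4.
DWL = ½ × 10.7059 × 36.4 = $194.85 thousand.

$194.85 thousand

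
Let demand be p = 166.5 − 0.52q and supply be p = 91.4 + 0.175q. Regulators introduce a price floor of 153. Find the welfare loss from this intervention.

2342.07

Competitive equilibrium: 166.5 − 0.52q = 91.4 + 0.175q → q* = 108.0576, p* = 110.3101.
At the floor p = 153, quantity demanded = (166.5 − 153)/0.52 = 25.9615.
Sellers' marginal cost at q' = 25.9615: 91.4 + 0.175·25.9615 = 95.9433.
Δq = 108.0576 − 25.9615 = 82.0961; wedge = 153 − 95.9433 = 57.0567.
The triangle = ½ × 82.0961 × 57.0567 = 2342.07.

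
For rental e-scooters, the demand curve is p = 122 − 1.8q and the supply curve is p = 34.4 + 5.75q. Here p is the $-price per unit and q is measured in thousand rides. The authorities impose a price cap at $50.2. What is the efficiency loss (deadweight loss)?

Competitive equilibrium: 122 − 1.8q = 34.4 + 5.75q → q* = 11.6026, p* = 101.1152.
At the ceiling p = 50.2, quantity supplied = (50.2 − 34.4)/5.75 = 2.7478.
Willingness to pay at q' = 2.7478: 122 − 1.8·2.7478 = 117.054.
Δq = 11.6026 − 2.7478 = 8.8548; wedge = 117.054 − 50.2 = 66.854.
DWL = ½ × 8.8548 × 66.854 = $295.99 thousand.

$295.99 thousand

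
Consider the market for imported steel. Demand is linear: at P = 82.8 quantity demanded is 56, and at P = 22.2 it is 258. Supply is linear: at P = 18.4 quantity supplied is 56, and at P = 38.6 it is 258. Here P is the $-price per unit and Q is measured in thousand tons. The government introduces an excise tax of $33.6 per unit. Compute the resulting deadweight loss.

$1411.20 thousand

Demand slope = (22.2 − 82.8)/(258 − 56) = −0.3, so P = 99.6 − 0.3Q.
Supply slope = (38.6 − 18.4)/(258 − 56) = 0.1, so P = 12.8 + 0.1Q.
Competitive equilibrium: 99.6 − 0.3Q = 12.8 + 0.1Q → Q* = 217, P* = 34.5.
With the tax, the buyer price exceeds the seller price by 33.6: (99.6 − 0.3Q) − (12.8 + 0.1Q) = 33.6 → Q' = 133.
ΔQ = 217 − 133 = 84; the wedge equals the tax, 33.6.
Welfare loss = ½ × 84 × 33.6 = $1411.20 thousand.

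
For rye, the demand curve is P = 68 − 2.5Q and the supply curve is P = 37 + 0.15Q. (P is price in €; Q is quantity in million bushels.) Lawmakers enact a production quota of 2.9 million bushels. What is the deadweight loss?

Competitive equilibrium: 68 − 2.5Q = 37 + 0.15Q → Q* = 11.6981, P* = 38.7547.
At Q = 2.9: demand price = 68 − 2.5·2.9 = 60.75; supply price = 37 + 0.15·2.9 = 37.435.
ΔQ = 11.6981 − 2.9 = 8.7981; wedge = 60.75 − 37.435 = 23.315.
DWL = ½ × 8.7981 × 23.315 = €102.56 million.

€102.56 million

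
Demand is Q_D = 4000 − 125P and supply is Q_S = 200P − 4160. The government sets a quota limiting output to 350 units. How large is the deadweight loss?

In inverse form: demand P = 32 − 0.008Q, supply P = 20.8 + 0.005Q.
Competitive equilibrium: 32 − 0.008Q = 20.8 + 0.005Q → Q* = 861.5385, P* = 25.1077.
At Q = 350: demand price = 32 − 0.008·350 = 29.2; supply price = 20.8 + 0.005·350 = 22.55.
ΔQ = 861.5385 − 350 = 511.5385; wedge = 29.2 − 22.55 = 6.65.
DWL = ½ × 511.5385 × 6.65 = 1700.87.

1700.87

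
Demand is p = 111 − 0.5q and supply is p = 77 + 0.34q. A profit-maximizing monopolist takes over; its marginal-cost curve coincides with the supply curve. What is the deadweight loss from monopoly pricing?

95.80

Competitive equilibrium: 111 − 0.5q = 77 + 0.34q → q* = 40.4762, p* = 90.7619.
Marginal revenue: MR = 111 − q. Set MR = MC: 111 − q = 77 + 0.34q → q_m = 25.3731.
Price p_m = 111 − 0.5·25.3731 = 98.3135; MC(q_m) = 77 + 0.34·25.3731 = 85.6269.
Competitive q* = 40.4762, so Δq = 15.1031; wedge = 98.3135 − 85.6269 = 12.6866.
The triangle = ½ × 15.1031 × 12.6866 = 95.80.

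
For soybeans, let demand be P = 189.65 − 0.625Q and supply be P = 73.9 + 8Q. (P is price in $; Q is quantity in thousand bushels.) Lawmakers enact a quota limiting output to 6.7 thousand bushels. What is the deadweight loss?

Competitive equilibrium: 189.65 − 0.625Q = 73.9 + 8Q → Q* = 13.4203, P* = 181.2623.
At Q = 6.7: demand price = 189.65 − 0.625·6.7 = 185.4625; supply price = 73.9 + 8·6.7 = 127.5.
ΔQ = 13.4203 − 6.7 = 6.7203; wedge = 185.4625 − 127.5 = 57.9625.
Deadweight loss = ½ × 6.7203 × 57.9625 = $194.76 thousand.

$194.76 thousand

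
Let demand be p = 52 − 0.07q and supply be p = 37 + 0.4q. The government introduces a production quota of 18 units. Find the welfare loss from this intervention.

45.50

Competitive equilibrium: 52 − 0.07q = 37 + 0.4q → q* = 31.9149, p* = 49.766.
At q = 18: demand price = 52 − 0.07·18 = 50.74; supply price = 37 + 0.4·18 = 44.2.
Δq = 31.9149 − 18 = 13.9149; wedge = 50.74 − 44.2 = 6.54.
The triangle = ½ × 13.9149 × 6.54 = 45.50.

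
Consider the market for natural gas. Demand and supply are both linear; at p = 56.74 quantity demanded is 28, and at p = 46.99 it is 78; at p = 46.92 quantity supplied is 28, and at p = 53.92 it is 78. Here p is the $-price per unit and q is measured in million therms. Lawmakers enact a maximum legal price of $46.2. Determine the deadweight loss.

Demand slope = (46.99 − 56.74)/(78 − 28) = −0.195, so p = 62.2 − 0.195q.
Supply slope = (53.92 − 46.92)/(78 − 28) = 0.14, so p = 43 + 0.14q.
Competitive equilibrium: 62.2 − 0.195q = 43 + 0.14q → q* = 57.3134, p* = 51.0239.
At the ceiling p = 46.2, quantity supplied = (46.2 − 43)/0.14 = 22.8571.
Willingness to pay at q' = 22.8571: 62.2 − 0.195·22.8571 = 57.7429.
Δq = 57.3134 − 22.8571 = 34.4563; wedge = 57.7429 − 46.2 = 11.5429.
The triangle = ½ × 34.4563 × 11.5429 = $198.86 million.

$198.86 million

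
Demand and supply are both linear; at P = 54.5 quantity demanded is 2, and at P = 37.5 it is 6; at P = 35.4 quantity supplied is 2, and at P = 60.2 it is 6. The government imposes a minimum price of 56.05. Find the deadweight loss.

25.12

Demand slope = (37.5 − 54.5)/(6 − 2) = −4.25, so P = 63 − 4.25Q.
Supply slope = (60.2 − 35.4)/(6 − 2) = 6.2, so P = 23 + 6.2Q.
Competitive equilibrium: 63 − 4.25Q = 23 + 6.2Q → Q* = 3.8278, P* = 46.7321.
At the floor P = 56.05, quantity demanded = (63 − 56.05)/4.25 = 1.6353.
Sellers' marginal cost at Q' = 1.6353: 23 + 6.2·1.6353 = 33.1389.
ΔQ = 3.8278 − 1.6353 = 2.1925; wedge = 56.05 − 33.1389 = 22.9111.
DWL = ½ × 2.1925 × 22.9111 = 25.12.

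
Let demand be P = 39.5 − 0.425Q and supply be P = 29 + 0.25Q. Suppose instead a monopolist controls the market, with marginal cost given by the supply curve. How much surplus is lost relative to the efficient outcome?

12.19

Competitive equilibrium: 39.5 − 0.425Q = 29 + 0.25Q → Q* = 15.5556, P* = 32.8889.
Marginal revenue: MR = 39.5 − 0.85Q. Set MR = MC: 39.5 − 0.85Q = 29 + 0.25Q → Q_m = 9.5455.
Price P_m = 39.5 − 0.425·9.5455 = 35.4432; MC(Q_m) = 29 + 0.25·9.5455 = 31.3864.
Competitive Q* = 15.5556, so ΔQ = 6.0101; wedge = 35.4432 − 31.3864 = 4.0568.
Deadweight loss = ½ × 6.0101 × 4.0568 = 12.19.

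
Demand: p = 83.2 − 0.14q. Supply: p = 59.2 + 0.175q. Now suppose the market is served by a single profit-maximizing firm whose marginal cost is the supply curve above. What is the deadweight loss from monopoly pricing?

86.56

Competitive equilibrium: 83.2 − 0.14q = 59.2 + 0.175q → q* = 76.1905, p* = 72.5333.
Marginal revenue: MR = 83.2 − 0.28q. Set MR = MC: 83.2 − 0.28q = 59.2 + 0.175q → q_m = 52.7473.
Price p_m = 83.2 − 0.14·52.7473 = 75.8154; MC(q_m) = 59.2 + 0.175·52.7473 = 68.4308.
Competitive q* = 76.1905, so Δq = 23.4432; wedge = 75.8154 − 68.4308 = 7.3846.
DWL = ½ × 23.4432 × 7.3846 = 86.56.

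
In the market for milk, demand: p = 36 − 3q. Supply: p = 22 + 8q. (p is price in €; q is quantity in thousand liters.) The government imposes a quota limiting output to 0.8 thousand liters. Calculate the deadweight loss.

€1.23 thousand

Competitive equilibrium: 36 − 3q = 22 + 8q → q* = 1.2727, p* = 32.1818.
At q = 0.8: demand price = 36 − 3·0.8 = 33.6; supply price = 22 + 8·0.8 = 28.4.
Δq = 1.2727 − 0.8 = 0.4727; wedge = 33.6 − 28.4 = 5.2.
Deadweight loss = ½ × 0.4727 × 5.2 = €1.23 thousand.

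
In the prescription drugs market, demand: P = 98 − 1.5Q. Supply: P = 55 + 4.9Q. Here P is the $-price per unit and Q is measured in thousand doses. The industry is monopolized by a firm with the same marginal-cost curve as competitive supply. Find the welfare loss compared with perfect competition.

Competitive equilibrium: 98 − 1.5Q = 55 + 4.9Q → Q* = 6.7188, P* = 87.9219.
Marginal revenue: MR = 98 − 3Q. Set MR = MC: 98 − 3Q = 55 + 4.9Q → Q_m = 5.443.
Price P_m = 98 − 1.5·5.443 = 89.8355; MC(Q_m) = 55 + 4.9·5.443 = 81.6707.
Competitive Q* = 6.7188, so ΔQ = 1.2758; wedge = 89.8355 − 81.6707 = 8.1648.
DWL = ½ × 1.2758 × 8.1648 = $5.21 thousand.

$5.21 thousand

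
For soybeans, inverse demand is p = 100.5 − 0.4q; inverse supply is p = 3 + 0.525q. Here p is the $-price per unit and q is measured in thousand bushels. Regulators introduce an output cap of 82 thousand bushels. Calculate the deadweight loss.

$253.36 thousand

Competitive equilibrium: 100.5 − 0.4q = 3 + 0.525q → q* = 105.4054, p* = 58.3378.
At q = 82: demand price = 100.5 − 0.4·82 = 67.7; supply price = 3 + 0.525·82 = 46.05.
Δq = 105.4054 − 82 = 23.4054; wedge = 67.7 − 46.05 = 21.65.
DWL = ½ × 23.4054 × 21.65 = $253.36 thousand.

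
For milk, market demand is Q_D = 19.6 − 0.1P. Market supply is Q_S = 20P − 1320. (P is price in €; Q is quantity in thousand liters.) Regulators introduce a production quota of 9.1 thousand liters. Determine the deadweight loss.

In inverse form: demand P = 196 − 10Q, supply P = 66 + 0.05Q.
Competitive equilibrium: 196 − 10Q = 66 + 0.05Q → Q* = 12.9353, P* = 66.6468.
At Q = 9.1: demand price = 196 − 10·9.1 = 105; supply price = 66 + 0.05·9.1 = 66.455.
ΔQ = 12.9353 − 9.1 = 3.8353; wedge = 105 − 66.455 = 38.545.
The triangle = ½ × 3.8353 × 38.545 = €73.92 thousand.

€73.92 thousand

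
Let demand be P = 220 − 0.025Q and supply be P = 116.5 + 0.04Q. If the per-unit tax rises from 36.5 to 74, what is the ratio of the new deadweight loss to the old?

Competitive equilibrium: 220 − 0.025Q = 116.5 + 0.04Q → Q* = 1592.3077, P* = 180.1923.
For a per-unit tax t: ΔQ = t/0.065, so DWL = ½·t·(t/0.065) = t²/0.13.
At t = 36.5: DWL = 10248.077. At t = 74: DWL = 42123.077.
Ratio = (74/36.5)² = 4.110.

4.110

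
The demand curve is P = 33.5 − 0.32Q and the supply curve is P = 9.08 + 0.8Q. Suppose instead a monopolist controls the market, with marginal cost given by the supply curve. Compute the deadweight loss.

Competitive equilibrium: 33.5 − 0.32Q = 9.08 + 0.8Q → Q* = 21.8036, P* = 26.5229.
Marginal revenue: MR = 33.5 − 0.64Q. Set MR = MC: 33.5 − 0.64Q = 9.08 + 0.8Q → Q_m = 16.9583.
Price P_m = 33.5 − 0.32·16.9583 = 28.0733; MC(Q_m) = 9.08 + 0.8·16.9583 = 22.6466.
Competitive Q* = 21.8036, so ΔQ = 4.8453; wedge = 28.0733 − 22.6466 = 5.4267.
DWL = ½ × 4.8453 × 5.4267 = 13.15.

13.15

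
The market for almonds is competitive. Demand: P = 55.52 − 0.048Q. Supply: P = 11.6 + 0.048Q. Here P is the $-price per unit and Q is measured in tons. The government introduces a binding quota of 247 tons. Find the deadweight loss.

$2126.892

Competitive equilibrium: 55.52 − 0.048Q = 11.6 + 0.048Q → Q* = 457.5, P* = 33.56.
At Q = 247: demand price = 55.52 − 0.048·247 = 43.664; supply price = 11.6 + 0.048·247 = 23.456.
ΔQ = 457.5 − 247 = 210.5; wedge = 43.664 − 23.456 = 20.208.
DWL = ½ × 210.5 × 20.208 = $2126.892.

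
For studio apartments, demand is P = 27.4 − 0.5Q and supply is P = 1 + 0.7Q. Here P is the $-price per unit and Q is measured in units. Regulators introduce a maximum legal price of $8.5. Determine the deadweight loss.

Competitive equilibrium: 27.4 − 0.5Q = 1 + 0.7Q → Q* = 22, P* = 16.4.
At the ceiling P = 8.5, quantity supplied = (8.5 − 1)/0.7 = 10.7143.
Willingness to pay at Q' = 10.7143: 27.4 − 0.5·10.7143 = 22.0429.
ΔQ = 22 − 10.7143 = 11.2857; wedge = 22.0429 − 8.5 = 13.5429.
The triangle = ½ × 11.2857 × 13.5429 = $76.42.

$76.42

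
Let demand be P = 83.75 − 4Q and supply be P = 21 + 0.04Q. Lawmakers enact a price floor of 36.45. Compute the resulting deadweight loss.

27.76

Competitive equilibrium: 83.75 − 4Q = 21 + 0.04Q → Q* = 15.5322, P* = 21.6213.
At the floor P = 36.45, quantity demanded = (83.75 − 36.45)/4 = 11.825.
Sellers' marginal cost at Q' = 11.825: 21 + 0.04·11.825 = 21.473.
ΔQ = 15.5322 − 11.825 = 3.7072; wedge = 36.45 − 21.473 = 14.977.
Deadweight loss = ½ × 3.7072 × 14.977 = 27.76.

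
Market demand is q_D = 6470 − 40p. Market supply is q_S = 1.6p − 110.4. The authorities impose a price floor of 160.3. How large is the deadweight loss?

In inverse form: demand p = 161.75 − 0.025q, supply p = 69 + 0.625q.
Competitive equilibrium: 161.75 − 0.025q = 69 + 0.625q → q* = 142.6923, p* = 158.1827.
At the floor p = 160.3, quantity demanded = (161.75 − 160.3)/0.025 = 58.
Sellers' marginal cost at q' = 58: 69 + 0.625·58 = 105.25.
Δq = 142.6923 − 58 = 84.6923; wedge = 160.3 − 105.25 = 55.05.
The triangle = ½ × 84.6923 × 55.05 = 2331.16.

2331.16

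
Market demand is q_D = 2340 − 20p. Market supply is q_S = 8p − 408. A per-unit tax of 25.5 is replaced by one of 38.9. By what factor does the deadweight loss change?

2.327

In inverse form: demand p = 117 − 0.05q, supply p = 51 + 0.125q.
Competitive equilibrium: 117 − 0.05q = 51 + 0.125q → q* = 377.1429, p* = 98.1429.
For a per-unit tax t: Δq = t/0.175, so DWL = ½·t·(t/0.175) = t²/0.35.
At t = 25.5: DWL = 1857.857. At t = 38.9: DWL = 4323.457.
Ratio = (38.9/25.5)² = 2.327.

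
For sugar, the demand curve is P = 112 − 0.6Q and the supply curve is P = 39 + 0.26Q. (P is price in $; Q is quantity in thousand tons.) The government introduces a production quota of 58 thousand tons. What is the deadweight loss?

$310.78 thousand

Competitive equilibrium: 112 − 0.6Q = 39 + 0.26Q → Q* = 84.8837, P* = 61.0698.
At Q = 58: demand price = 112 − 0.6·58 = 77.2; supply price = 39 + 0.26·58 = 54.08.
ΔQ = 84.8837 − 58 = 26.8837; wedge = 77.2 − 54.08 = 23.12.
Welfare loss = ½ × 26.8837 × 23.12 = $310.78 thousand.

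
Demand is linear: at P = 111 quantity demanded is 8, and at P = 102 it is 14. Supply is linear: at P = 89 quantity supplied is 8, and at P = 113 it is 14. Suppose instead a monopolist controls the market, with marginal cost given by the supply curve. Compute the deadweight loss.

18.18

Demand slope = (102 − 111)/(14 − 8) = −1.5, so P = 123 − 1.5Q.
Supply slope = (113 − 89)/(14 − 8) = 4, so P = 57 + 4Q.
Competitive equilibrium: 123 − 1.5Q = 57 + 4Q → Q* = 12, P* = 105.
Marginal revenue: MR = 123 − 3Q. Set MR = MC: 123 − 3Q = 57 + 4Q → Q_m = 9.4286.
Price P_m = 123 − 1.5·9.4286 = 108.8571; MC(Q_m) = 57 + 4·9.4286 = 94.7144.
Competitive Q* = 12, so ΔQ = 2.5714; wedge = 108.8571 − 94.7144 = 14.1427.
Welfare loss = ½ × 2.5714 × 14.1427 = 18.18.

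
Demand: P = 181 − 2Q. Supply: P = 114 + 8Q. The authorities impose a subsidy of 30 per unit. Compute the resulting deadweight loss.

Competitive equilibrium: 181 − 2Q = 114 + 8Q → Q* = 6.7, P* = 167.6.
The subsidy lowers effective supply by 30: P = 84 + 8Q.
New quantity: 181 − 2Q = 84 + 8Q → Q' = 9.7.
Overproduction ΔQ = 9.7 − 6.7 = 3; wedge = subsidy = 30.
Welfare loss = ½ × 3 × 30 = 45.

45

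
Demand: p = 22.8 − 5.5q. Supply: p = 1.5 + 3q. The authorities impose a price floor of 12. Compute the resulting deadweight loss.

1.25

Competitive equilibrium: 22.8 − 5.5q = 1.5 + 3q → q* = 2.5059, p* = 9.0176.
At the floor p = 12, quantity demanded = (22.8 − 12)/5.5 = 1.9636.
Sellers' marginal cost at q' = 1.9636: 1.5 + 3·1.9636 = 7.3908.
Δq = 2.5059 − 1.9636 = 0.5423; wedge = 12 − 7.3908 = 4.6092.
Welfare loss = ½ × 0.5423 × 4.6092 = 1.25.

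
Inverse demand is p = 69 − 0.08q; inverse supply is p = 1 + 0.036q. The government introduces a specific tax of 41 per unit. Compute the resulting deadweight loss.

7245.69

Competitive equilibrium: 69 − 0.08q = 1 + 0.036q → q* = 586.2069, p* = 22.1034.
With the tax, the buyer price exceeds the seller price by 41: (69 − 0.08q) − (1 + 0.036q) = 41 → q' = 232.7586.
Δq = 586.2069 − 232.7586 = 353.4483; the wedge equals the tax, 41.
The triangle = ½ × 353.4483 × 41 = 7245.69.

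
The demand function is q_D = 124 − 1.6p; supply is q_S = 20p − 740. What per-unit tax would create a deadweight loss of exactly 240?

18

In inverse form: demand p = 77.5 − 0.625q, supply p = 37 + 0.05q.
Competitive equilibrium: 77.5 − 0.625q = 37 + 0.05q → q* = 60, p* = 40.
A tax t gives Δq = t/0.675 and wedge t, so DWL = t²/1.35.
t²/1.35 = 240 → t² = 324 → t = 18.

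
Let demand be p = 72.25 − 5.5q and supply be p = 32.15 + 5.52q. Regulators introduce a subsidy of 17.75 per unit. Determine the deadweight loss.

14.30

Competitive equilibrium: 72.25 − 5.5q = 32.15 + 5.52q → q* = 3.63884, p* = 52.23639.
The subsidy lowers effective supply by 17.75: p = 14.4 + 5.52q.
New quantity: 72.25 − 5.5q = 14.4 + 5.52q → q' = 5.24955.
Overproduction Δq = 5.24955 − 3.63884 = 1.61071; wedge = subsidy = 17.75.
Welfare loss = ½ × 1.61071 × 17.75 = 14.30.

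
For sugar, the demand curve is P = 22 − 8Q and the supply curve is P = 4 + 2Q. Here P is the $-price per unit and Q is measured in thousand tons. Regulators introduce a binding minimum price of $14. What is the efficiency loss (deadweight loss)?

Competitive equilibrium: 22 − 8Q = 4 + 2Q → Q* = 1.8, P* = 7.6.
At the floor P = 14, quantity demanded = (22 − 14)/8 = 1.
Sellers' marginal cost at Q' = 1: 4 + 2·1 = 6.
ΔQ = 1.8 − 1 = 0.8; wedge = 14 − 6 = 8.
Welfare loss = ½ × 0.8 × 8 = $3.20 thousand.

$3.20 thousand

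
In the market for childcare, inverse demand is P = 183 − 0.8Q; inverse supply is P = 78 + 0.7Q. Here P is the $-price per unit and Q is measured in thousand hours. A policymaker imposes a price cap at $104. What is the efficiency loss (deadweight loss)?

Competitive equilibrium: 183 − 0.8Q = 78 + 0.7Q → Q* = 70, P* = 127.
At the ceiling P = 104, quantity supplied = (104 − 78)/0.7 = 37.1429.
Willingness to pay at Q' = 37.1429: 183 − 0.8·37.1429 = 153.2857.
ΔQ = 70 − 37.1429 = 32.8571; wedge = 153.2857 − 104 = 49.2857.
Welfare loss = ½ × 32.8571 × 49.2857 = $809.69 thousand.

$809.69 thousand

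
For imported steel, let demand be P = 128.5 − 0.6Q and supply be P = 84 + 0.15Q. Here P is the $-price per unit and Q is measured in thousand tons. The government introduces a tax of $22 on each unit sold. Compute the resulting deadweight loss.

$322.67 thousand

Competitive equilibrium: 128.5 − 0.6Q = 84 + 0.15Q → Q* = 59.3333, P* = 92.9.
With the tax, the buyer price exceeds the seller price by 22: (128.5 − 0.6Q) − (84 + 0.15Q) = 22 → Q' = 30.
ΔQ = 59.3333 − 30 = 29.3333; the wedge equals the tax, 22.
Welfare loss = ½ × 29.3333 × 22 = $322.67 thousand.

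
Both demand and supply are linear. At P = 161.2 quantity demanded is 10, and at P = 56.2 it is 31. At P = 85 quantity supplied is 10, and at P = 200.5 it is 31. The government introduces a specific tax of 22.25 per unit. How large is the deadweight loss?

23.57

Demand slope = (56.2 − 161.2)/(31 − 10) = −5, so P = 211.2 − 5Q.
Supply slope = (200.5 − 85)/(31 − 10) = 5.5, so P = 30 + 5.5Q.
Competitive equilibrium: 211.2 − 5Q = 30 + 5.5Q → Q* = 17.2571, P* = 124.9143.
With the tax, the buyer price exceeds the seller price by 22.25: (211.2 − 5Q) − (30 + 5.5Q) = 22.25 → Q' = 15.1381.
ΔQ = 17.2571 − 15.1381 = 2.119; the wedge equals the tax, 22.25.
The triangle = ½ × 2.119 × 22.25 = 23.57.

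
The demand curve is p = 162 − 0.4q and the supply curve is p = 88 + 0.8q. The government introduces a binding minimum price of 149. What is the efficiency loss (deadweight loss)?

Competitive equilibrium: 162 − 0.4q = 88 + 0.8q → q* = 61.6667, p* = 137.3333.
At the floor p = 149, quantity demanded = (162 − 149)/0.4 = 32.5.
Sellers' marginal cost at q' = 32.5: 88 + 0.8·32.5 = 114.
Δq = 61.6667 − 32.5 = 29.1667; wedge = 149 − 114 = 35.
The triangle = ½ × 29.1667 × 35 = 510.42.

510.42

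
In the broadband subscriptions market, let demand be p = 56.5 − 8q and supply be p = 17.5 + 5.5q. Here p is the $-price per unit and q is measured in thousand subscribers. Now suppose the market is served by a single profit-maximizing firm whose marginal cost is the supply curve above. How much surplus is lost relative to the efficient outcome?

$7.80 thousand

Competitive equilibrium: 56.5 − 8q = 17.5 + 5.5q → q* = 2.8889, p* = 33.3889.
Marginal revenue: MR = 56.5 − 16q. Set MR = MC: 56.5 − 16q = 17.5 + 5.5q → q_m = 1.814.
Price p_m = 56.5 − 8·1.814 = 41.988; MC(q_m) = 17.5 + 5.5·1.814 = 27.477.
Competitive q* = 2.8889, so Δq = 1.0749; wedge = 41.988 − 27.477 = 14.511.
Deadweight loss = ½ × 1.0749 × 14.511 = $7.80 thousand.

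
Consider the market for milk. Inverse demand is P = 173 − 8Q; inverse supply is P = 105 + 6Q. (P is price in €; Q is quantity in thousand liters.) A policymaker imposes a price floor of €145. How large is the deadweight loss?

€12.89 thousand

Competitive equilibrium: 173 − 8Q = 105 + 6Q → Q* = 4.8571, P* = 134.1429.
At the floor P = 145, quantity demanded = (173 − 145)/8 = 3.5.
Sellers' marginal cost at Q' = 3.5: 105 + 6·3.5 = 126.
ΔQ = 4.8571 − 3.5 = 1.3571; wedge = 145 − 126 = 19.
Deadweight loss = ½ × 1.3571 × 19 = €12.89 thousand.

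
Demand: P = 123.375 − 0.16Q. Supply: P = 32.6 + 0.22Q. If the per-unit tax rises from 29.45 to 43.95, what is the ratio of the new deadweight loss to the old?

Competitive equilibrium: 123.375 − 0.16Q = 32.6 + 0.22Q → Q* = 238.8816, P* = 85.1539.
For a per-unit tax t: ΔQ = t/0.38, so DWL = ½·t·(t/0.38) = t²/0.76.
At t = 29.45: DWL = 1141.1875. At t = 43.95: DWL = 2541.582.
Ratio = (43.95/29.45)² = 2.227.

2.227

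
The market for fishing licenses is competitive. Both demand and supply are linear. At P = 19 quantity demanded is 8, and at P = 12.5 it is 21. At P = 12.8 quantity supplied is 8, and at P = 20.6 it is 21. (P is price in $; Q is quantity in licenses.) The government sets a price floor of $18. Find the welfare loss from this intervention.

Demand slope = (12.5 − 19)/(21 − 8) = −0.5, so P = 23 − 0.5Q.
Supply slope = (20.6 − 12.8)/(21 − 8) = 0.6, so P = 8 + 0.6Q.
Competitive equilibrium: 23 − 0.5Q = 8 + 0.6Q → Q* = 13.6364, P* = 16.1818.
At the floor P = 18, quantity demanded = (23 − 18)/0.5 = 10.
Sellers' marginal cost at Q' = 10: 8 + 0.6·10 = 14.
ΔQ = 13.6364 − 10 = 3.6364; wedge = 18 − 14 = 4.
Welfare loss = ½ × 3.6364 × 4 = $7.27.

$7.27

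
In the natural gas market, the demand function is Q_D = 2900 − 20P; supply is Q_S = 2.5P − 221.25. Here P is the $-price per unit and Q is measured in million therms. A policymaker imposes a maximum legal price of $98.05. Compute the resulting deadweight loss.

$2326.26 million

In inverse form: demand P = 145 − 0.05Q, supply P = 88.5 + 0.4Q.
Competitive equilibrium: 145 − 0.05Q = 88.5 + 0.4Q → Q* = 125.5556, P* = 138.7222.
At the ceiling P = 98.05, quantity supplied = (98.05 − 88.5)/0.4 = 23.875.
Willingness to pay at Q' = 23.875: 145 − 0.05·23.875 = 143.8063.
ΔQ = 125.5556 − 23.875 = 101.6806; wedge = 143.8063 − 98.05 = 45.7563.
DWL = ½ × 101.6806 × 45.7563 = $2326.26 million.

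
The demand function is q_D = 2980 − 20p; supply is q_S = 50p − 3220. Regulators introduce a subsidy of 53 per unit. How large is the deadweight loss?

In inverse form: demand p = 149 − 0.05q, supply p = 64.4 + 0.02q.
Competitive equilibrium: 149 − 0.05q = 64.4 + 0.02q → q* = 1208.5714, p* = 88.5714.
The subsidy lowers effective supply by 53: p = 11.4 + 0.02q.
New quantity: 149 − 0.05q = 11.4 + 0.02q → q' = 1965.7143.
Overproduction Δq = 1965.7143 − 1208.5714 = 757.1429; wedge = subsidy = 53.
The triangle = ½ × 757.1429 × 53 = 20064.29.

20064.29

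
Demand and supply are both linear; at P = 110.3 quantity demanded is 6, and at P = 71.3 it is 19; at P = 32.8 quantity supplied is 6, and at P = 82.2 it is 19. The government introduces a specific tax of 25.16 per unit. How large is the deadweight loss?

46.546

Demand slope = (71.3 − 110.3)/(19 − 6) = −3, so P = 128.3 − 3Q.
Supply slope = (82.2 − 32.8)/(19 − 6) = 3.8, so P = 10 + 3.8Q.
Competitive equilibrium: 128.3 − 3Q = 10 + 3.8Q → Q* = 17.3971, P* = 76.1088.
With the tax, the buyer price exceeds the seller price by 25.16: (128.3 − 3Q) − (10 + 3.8Q) = 25.16 → Q' = 13.6971.
ΔQ = 17.3971 − 13.6971 = 3.7; the wedge equals the tax, 25.16.
DWL = ½ × 3.7 × 25.16 = 46.546.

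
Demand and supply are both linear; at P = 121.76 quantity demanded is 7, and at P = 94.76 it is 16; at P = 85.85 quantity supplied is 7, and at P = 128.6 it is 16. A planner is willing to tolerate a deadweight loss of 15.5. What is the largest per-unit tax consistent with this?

15.5

Demand slope = (94.76 − 121.76)/(16 − 7) = −3, so P = 142.76 − 3Q.
Supply slope = (128.6 − 85.85)/(16 − 7) = 4.75, so P = 52.6 + 4.75Q.
Competitive equilibrium: 142.76 − 3Q = 52.6 + 4.75Q → Q* = 11.6335, P* = 107.8594.
A tax t gives ΔQ = t/7.75 and wedge t, so DWL = t²/15.5.
t²/15.5 = 15.5 → t² = 240.25 → t = 15.5.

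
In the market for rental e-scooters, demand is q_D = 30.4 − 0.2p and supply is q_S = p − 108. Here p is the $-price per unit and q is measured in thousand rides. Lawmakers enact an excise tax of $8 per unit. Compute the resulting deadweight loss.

In inverse form: demand p = 152 − 5q, supply p = 108 + q.
Competitive equilibrium: 152 − 5q = 108 + q → q* = 7.3333, p* = 115.3333.
With the tax, the buyer price exceeds the seller price by 8: (152 − 5q) − (108 + q) = 8 → q' = 6.
Δq = 7.3333 − 6 = 1.3333; the wedge equals the tax, 8.
Welfare loss = ½ × 1.3333 × 8 = $5.33 thousand.

$5.33 thousand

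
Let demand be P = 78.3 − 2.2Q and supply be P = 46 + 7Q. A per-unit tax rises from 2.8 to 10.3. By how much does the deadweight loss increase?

5.34

Competitive equilibrium: 78.3 − 2.2Q = 46 + 7Q → Q* = 3.5109, P* = 70.5761.
For a per-unit tax t: ΔQ = t/9.2, so DWL = ½·t·(t/9.2) = t²/18.4.
At t = 2.8: DWL = 0.426. At t = 10.3: DWL = 5.766.
Increase = 5.766 − 0.426 = 5.34.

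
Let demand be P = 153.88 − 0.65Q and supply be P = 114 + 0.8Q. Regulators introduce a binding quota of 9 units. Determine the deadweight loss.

Competitive equilibrium: 153.88 − 0.65Q = 114 + 0.8Q → Q* = 27.5034, P* = 136.0028.
At Q = 9: demand price = 153.88 − 0.65·9 = 148.03; supply price = 114 + 0.8·9 = 121.2.
ΔQ = 27.5034 − 9 = 18.5034; wedge = 148.03 − 121.2 = 26.83.
Welfare loss = ½ × 18.5034 × 26.83 = 248.22.

248.22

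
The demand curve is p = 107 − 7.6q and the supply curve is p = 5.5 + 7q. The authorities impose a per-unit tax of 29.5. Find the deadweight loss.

29.80

Competitive equilibrium: 107 − 7.6q = 5.5 + 7q → q* = 6.9521, p* = 54.1644.
With the tax, the buyer price exceeds the seller price by 29.5: (107 − 7.6q) − (5.5 + 7q) = 29.5 → q' = 4.9315.
Δq = 6.9521 − 4.9315 = 2.0206; the wedge equals the tax, 29.5.
Deadweight loss = ½ × 2.0206 × 29.5 = 29.80.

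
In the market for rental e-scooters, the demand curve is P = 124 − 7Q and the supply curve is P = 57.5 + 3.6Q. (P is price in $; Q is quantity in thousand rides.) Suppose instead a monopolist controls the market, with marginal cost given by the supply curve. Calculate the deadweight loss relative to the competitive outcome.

$33 thousand

Competitive equilibrium: 124 − 7Q = 57.5 + 3.6Q → Q* = 6.2736, P* = 80.0849.
Marginal revenue: MR = 124 − 14Q. Set MR = MC: 124 − 14Q = 57.5 + 3.6Q → Q_m = 3.7784.
Price P_m = 124 − 7·3.7784 = 97.5512; MC(Q_m) = 57.5 + 3.6·3.7784 = 71.1022.
Competitive Q* = 6.2736, so ΔQ = 2.4952; wedge = 97.5512 − 71.1022 = 26.449.
The triangle = ½ × 2.4952 × 26.449 = $33 thousand.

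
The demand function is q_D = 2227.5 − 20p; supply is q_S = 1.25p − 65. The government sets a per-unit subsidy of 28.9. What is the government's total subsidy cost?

In inverse form: demand p = 111.375 − 0.05q, supply p = 52 + 0.8q.
Competitive equilibrium: 111.375 − 0.05q = 52 + 0.8q → q* = 69.8529, p* = 107.8824.
The subsidy lowers effective supply by 28.9: p = 23.1 + 0.8q.
New quantity: 111.375 − 0.05q = 23.1 + 0.8q → q' = 103.8529.
Total subsidy cost = 28.9 × 103.8529 = 3001.35.

3001.35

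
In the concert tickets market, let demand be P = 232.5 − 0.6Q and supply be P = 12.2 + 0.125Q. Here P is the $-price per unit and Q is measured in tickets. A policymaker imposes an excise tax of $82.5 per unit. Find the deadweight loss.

Competitive equilibrium: 232.5 − 0.6Q = 12.2 + 0.125Q → Q* = 303.8621, P* = 50.1828.
With the tax, the buyer price exceeds the seller price by 82.5: (232.5 − 0.6Q) − (12.2 + 0.125Q) = 82.5 → Q' = 190.069.
ΔQ = 303.8621 − 190.069 = 113.7931; the wedge equals the tax, 82.5.
The triangle = ½ × 113.7931 × 82.5 = $4693.97.

$4693.97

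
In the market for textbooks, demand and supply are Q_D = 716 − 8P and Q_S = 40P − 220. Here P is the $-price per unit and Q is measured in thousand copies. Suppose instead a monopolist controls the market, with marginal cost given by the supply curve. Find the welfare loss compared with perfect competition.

In inverse form: demand P = 89.5 − 0.125Q, supply P = 5.5 + 0.025Q.
Competitive equilibrium: 89.5 − 0.125Q = 5.5 + 0.025Q → Q* = 560, P* = 19.5.
Marginal revenue: MR = 89.5 − 0.25Q. Set MR = MC: 89.5 − 0.25Q = 5.5 + 0.025Q → Q_m = 305.4545.
Price P_m = 89.5 − 0.125·305.4545 = 51.3182; MC(Q_m) = 5.5 + 0.025·305.4545 = 13.1364.
Competitive Q* = 560, so ΔQ = 254.5455; wedge = 51.3182 − 13.1364 = 38.1818.
The triangle = ½ × 254.5455 × 38.1818 = $4859.50 thousand.

$4859.50 thousand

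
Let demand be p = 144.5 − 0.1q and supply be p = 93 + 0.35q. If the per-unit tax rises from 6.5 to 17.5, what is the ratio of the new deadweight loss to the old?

Competitive equilibrium: 144.5 − 0.1q = 93 + 0.35q → q* = 114.4444, p* = 133.0556.
For a per-unit tax t: Δq = t/0.45, so DWL = ½·t·(t/0.45) = t²/0.9.
At t = 6.5: DWL = 46.944. At t = 17.5: DWL = 340.278.
Ratio = (17.5/6.5)² = 7.249.

7.249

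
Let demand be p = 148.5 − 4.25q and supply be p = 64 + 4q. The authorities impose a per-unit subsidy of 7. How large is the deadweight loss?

2.97

Competitive equilibrium: 148.5 − 4.25q = 64 + 4q → q* = 10.2424, p* = 104.9697.
The subsidy lowers effective supply by 7: p = 57 + 4q.
New quantity: 148.5 − 4.25q = 57 + 4q → q' = 11.0909.
Overproduction Δq = 11.0909 − 10.2424 = 0.8485; wedge = subsidy = 7.
Deadweight loss = ½ × 0.8485 × 7 = 2.97.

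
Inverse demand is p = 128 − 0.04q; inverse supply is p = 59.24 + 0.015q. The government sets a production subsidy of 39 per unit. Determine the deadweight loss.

13827.27

Competitive equilibrium: 128 − 0.04q = 59.24 + 0.015q → q* = 1250.1818, p* = 77.9927.
The subsidy lowers effective supply by 39: p = 20.24 + 0.015q.
New quantity: 128 − 0.04q = 20.24 + 0.015q → q' = 1959.2727.
Overproduction Δq = 1959.2727 − 1250.1818 = 709.0909; wedge = subsidy = 39.
Deadweight loss = ½ × 709.0909 × 39 = 13827.27.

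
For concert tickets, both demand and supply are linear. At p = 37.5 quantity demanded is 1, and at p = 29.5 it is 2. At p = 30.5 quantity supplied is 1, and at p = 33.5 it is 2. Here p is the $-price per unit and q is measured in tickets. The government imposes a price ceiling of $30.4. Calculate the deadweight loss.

Demand slope = (29.5 − 37.5)/(2 − 1) = −8, so p = 45.5 − 8q.
Supply slope = (33.5 − 30.5)/(2 − 1) = 3, so p = 27.5 + 3q.
Competitive equilibrium: 45.5 − 8q = 27.5 + 3q → q* = 1.6364, p* = 32.4091.
At the ceiling p = 30.4, quantity supplied = (30.4 − 27.5)/3 = 0.9667.
Willingness to pay at q' = 0.9667: 45.5 − 8·0.9667 = 37.7664.
Δq = 1.6364 − 0.9667 = 0.6697; wedge = 37.7664 − 30.4 = 7.3664.
Deadweight loss = ½ × 0.6697 × 7.3664 = $2.47.

$2.47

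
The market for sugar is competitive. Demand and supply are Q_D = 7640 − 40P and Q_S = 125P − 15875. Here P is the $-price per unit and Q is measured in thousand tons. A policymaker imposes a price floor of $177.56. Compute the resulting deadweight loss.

In inverse form: demand P = 191 − 0.025Q, supply P = 127 + 0.008Q.
Competitive equilibrium: 191 − 0.025Q = 127 + 0.008Q → Q* = 1939.3939, P* = 142.5152.
At the floor P = 177.56, quantity demanded = (191 − 177.56)/0.025 = 537.6.
Sellers' marginal cost at Q' = 537.6: 127 + 0.008·537.6 = 131.3008.
ΔQ = 1939.3939 − 537.6 = 1401.7939; wedge = 177.56 − 131.3008 = 46.2592.
Deadweight loss = ½ × 1401.7939 × 46.2592 = $32422.93 thousand.

$32422.93 thousand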